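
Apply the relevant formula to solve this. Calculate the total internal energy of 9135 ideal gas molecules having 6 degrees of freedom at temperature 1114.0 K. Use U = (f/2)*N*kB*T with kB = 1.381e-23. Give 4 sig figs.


Step 1: f/2 = 6/2 = 3.0
Step 2: N*kB*T = 9135*1.381e-23*1114.0 = 1.405e-16
Step 3: U = 3.0 * 1.405e-16 = 4.216e-16 J

4.216e-16


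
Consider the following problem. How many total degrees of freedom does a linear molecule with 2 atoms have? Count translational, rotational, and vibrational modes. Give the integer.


Step 1: Translational DOF = 3
Step 2: Rotational DOF (linear) = 2
Step 3: Vibrational DOF = 3*2 - 5 = 1
Step 4: Total = 3 + 2 + 1 = 6

6


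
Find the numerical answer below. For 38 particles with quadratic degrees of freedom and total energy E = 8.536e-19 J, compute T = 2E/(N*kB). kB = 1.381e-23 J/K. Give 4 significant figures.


Step 1: Numerator = 2*E = 2*8.536e-19 = 1.707e-18 J
Step 2: Denominator = N*kB = 38*1.381e-23 = 5.248e-22
Step 3: T = 1.707e-18 / 5.248e-22 = 3253 K

3253


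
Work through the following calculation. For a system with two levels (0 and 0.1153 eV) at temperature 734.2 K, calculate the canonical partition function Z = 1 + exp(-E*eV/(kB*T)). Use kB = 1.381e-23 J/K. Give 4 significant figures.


Step 1: Compute beta*E = E*eV/(kB*T) = 0.1153*1.602e-19/(1.381e-23*734.2) = 1.822
Step 2: exp(-beta*E) = exp(-1.822) = 0.1617
Step 3: Z = 1 + 0.1617 = 1.162

1.162


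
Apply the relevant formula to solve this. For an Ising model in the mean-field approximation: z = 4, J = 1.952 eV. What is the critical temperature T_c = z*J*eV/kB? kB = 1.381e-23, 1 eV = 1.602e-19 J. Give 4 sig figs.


Step 1: z*J = 4*1.952 = 7.808 eV
Step 2: Convert to Joules: 7.808*1.602e-19 = 1.251e-18 J
Step 3: T_c = 1.251e-18 / 1.381e-23 = 9.058e+04 K

9.058e+04


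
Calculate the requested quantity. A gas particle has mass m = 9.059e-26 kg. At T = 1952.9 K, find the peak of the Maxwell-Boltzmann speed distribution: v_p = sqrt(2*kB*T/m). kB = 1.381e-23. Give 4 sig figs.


Step 1: Numerator = 2*kB*T = 2*1.381e-23*1952.9 = 5.394e-20
Step 2: Ratio = 5.394e-20 / 9.059e-26 = 5.954e+05
Step 3: v_p = sqrt(5.954e+05) = 771.6 m/s

771.6


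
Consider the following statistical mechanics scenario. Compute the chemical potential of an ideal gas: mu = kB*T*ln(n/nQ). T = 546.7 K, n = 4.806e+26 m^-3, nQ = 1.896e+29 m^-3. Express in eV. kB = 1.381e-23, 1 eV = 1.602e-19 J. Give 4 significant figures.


Step 1: n/nQ = 4.806e+26/1.896e+29 = 0.002535
Step 2: ln(n/nQ) = -5.978
Step 3: mu = kB*T*ln(n/nQ) = 7.55e-21*-5.978 = -4.513e-20 J
Step 4: Convert to eV: -4.513e-20/1.602e-19 = -0.2817 eV

-0.2817


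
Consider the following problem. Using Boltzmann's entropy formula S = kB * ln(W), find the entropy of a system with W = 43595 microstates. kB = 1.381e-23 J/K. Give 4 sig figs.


Step 1: ln(W) = ln(43595) = 10.68
Step 2: S = kB * ln(W) = 1.381e-23 * 10.68
Step 3: S = 1.475e-22 J/K

1.475e-22


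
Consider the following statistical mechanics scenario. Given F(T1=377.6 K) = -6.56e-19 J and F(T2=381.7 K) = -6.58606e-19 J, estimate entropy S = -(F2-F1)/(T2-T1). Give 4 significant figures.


Step 1: dF = F2 - F1 = -6.58606e-19 - (-6.56e-19) = -2.606e-21 J
Step 2: dT = T2 - T1 = 381.7 - 377.6 = 4.1 K
Step 3: S = -dF/dT = -(-2.606e-21)/4.1 = 6.356e-22 J/K

6.356e-22


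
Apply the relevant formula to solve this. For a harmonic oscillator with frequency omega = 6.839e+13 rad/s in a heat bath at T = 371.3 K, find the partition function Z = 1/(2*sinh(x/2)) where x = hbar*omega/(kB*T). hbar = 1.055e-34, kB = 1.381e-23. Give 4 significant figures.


Step 1: Compute x = hbar*omega/(kB*T) = 1.055e-34*6.839e+13/(1.381e-23*371.3) = 1.407
Step 2: x/2 = 0.7036
Step 3: sinh(x/2) = 0.763
Step 4: Z = 1/(2*0.763) = 0.6553

0.6553


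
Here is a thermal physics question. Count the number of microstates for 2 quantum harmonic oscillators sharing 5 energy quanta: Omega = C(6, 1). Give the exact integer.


Step 1: Use binomial coefficient C(6, 1)
Step 2: Numerator = 6! / 5!
Step 3: Denominator = 1!
Step 4: Omega = 6

6


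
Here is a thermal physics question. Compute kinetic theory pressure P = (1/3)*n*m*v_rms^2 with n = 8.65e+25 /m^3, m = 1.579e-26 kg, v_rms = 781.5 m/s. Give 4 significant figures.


Step 1: v_rms^2 = 781.5^2 = 6.107e+05
Step 2: n*m = 8.65e+25*1.579e-26 = 1.366
Step 3: P = (1/3)*1.366*6.107e+05 = 2.781e+05 Pa

2.781e+05


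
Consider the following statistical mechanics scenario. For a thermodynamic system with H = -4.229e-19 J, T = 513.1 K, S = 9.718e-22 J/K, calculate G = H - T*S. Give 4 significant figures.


Step 1: T*S = 513.1 * 9.718e-22 = 4.986e-19 J
Step 2: G = H - T*S = -4.229e-19 - 4.986e-19
Step 3: G = -9.215e-19 J

-9.215e-19


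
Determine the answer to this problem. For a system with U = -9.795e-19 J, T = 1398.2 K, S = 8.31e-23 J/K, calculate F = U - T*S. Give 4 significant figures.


Step 1: T*S = 1398.2 * 8.31e-23 = 1.162e-19 J
Step 2: F = U - T*S = -9.795e-19 - 1.162e-19
Step 3: F = -1.096e-18 J

-1.096e-18


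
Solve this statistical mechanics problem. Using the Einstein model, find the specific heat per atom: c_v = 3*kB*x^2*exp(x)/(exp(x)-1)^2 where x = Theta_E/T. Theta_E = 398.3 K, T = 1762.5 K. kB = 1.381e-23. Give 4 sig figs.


Step 1: x = Theta_E/T = 398.3/1762.5 = 0.226
Step 2: x^2 = 0.05107
Step 3: exp(x) = 1.254
Step 4: c_v = 3*1.381e-23*0.05107*1.254/(1.254-1)^2 = 4.125e-23

4.125e-23


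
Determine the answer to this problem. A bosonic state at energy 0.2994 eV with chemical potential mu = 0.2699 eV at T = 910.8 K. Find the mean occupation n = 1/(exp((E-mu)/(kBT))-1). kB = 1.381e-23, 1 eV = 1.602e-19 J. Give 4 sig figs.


Step 1: (E - mu) = 0.0295 eV
Step 2: x = (E-mu)*eV/(kB*T) = 0.0295*1.602e-19/(1.381e-23*910.8) = 0.3757
Step 3: exp(x) = 1.456
Step 4: n = 1/(exp(x)-1) = 2.193

2.193


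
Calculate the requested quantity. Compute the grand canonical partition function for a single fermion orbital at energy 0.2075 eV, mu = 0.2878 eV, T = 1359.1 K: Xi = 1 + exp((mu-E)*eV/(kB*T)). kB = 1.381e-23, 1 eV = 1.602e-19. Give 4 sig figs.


Step 1: (mu - E) = 0.2878 - 0.2075 = 0.0803 eV
Step 2: x = (mu-E)*eV/(kB*T) = 0.0803*1.602e-19/(1.381e-23*1359.1) = 0.6854
Step 3: exp(x) = 1.985
Step 4: Xi = 1 + 1.985 = 2.985

2.985


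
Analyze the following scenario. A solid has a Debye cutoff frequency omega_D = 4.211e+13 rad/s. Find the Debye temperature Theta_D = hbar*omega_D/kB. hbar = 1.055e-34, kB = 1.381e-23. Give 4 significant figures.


Step 1: hbar*omega_D = 1.055e-34 * 4.211e+13 = 4.443e-21 J
Step 2: Theta_D = 4.443e-21 / 1.381e-23
Step 3: Theta_D = 321.7 K

321.7


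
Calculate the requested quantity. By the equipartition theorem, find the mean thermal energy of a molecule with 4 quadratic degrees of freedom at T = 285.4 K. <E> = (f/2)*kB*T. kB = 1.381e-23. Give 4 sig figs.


Step 1: f/2 = 4/2 = 2
Step 2: kB*T = 1.381e-23 * 285.4 = 3.941e-21
Step 3: <E> = 2 * 3.941e-21 = 7.883e-21 J

7.883e-21


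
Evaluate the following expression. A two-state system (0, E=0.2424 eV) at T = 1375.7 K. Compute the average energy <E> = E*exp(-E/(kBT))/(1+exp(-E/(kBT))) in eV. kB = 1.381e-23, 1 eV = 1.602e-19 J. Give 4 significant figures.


Step 1: beta*E = 0.2424*1.602e-19/(1.381e-23*1375.7) = 2.044
Step 2: exp(-beta*E) = 0.1295
Step 3: <E> = 0.2424*0.1295/(1+0.1295) = 0.02779 eV

0.02779


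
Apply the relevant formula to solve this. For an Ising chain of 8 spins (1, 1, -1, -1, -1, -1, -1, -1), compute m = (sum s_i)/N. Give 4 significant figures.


Step 1: Count up spins (+1): 2, down spins (-1): 6
Step 2: Total magnetization M = 2 - 6 = -4
Step 3: m = M/N = -4/8 = -0.5

-0.5


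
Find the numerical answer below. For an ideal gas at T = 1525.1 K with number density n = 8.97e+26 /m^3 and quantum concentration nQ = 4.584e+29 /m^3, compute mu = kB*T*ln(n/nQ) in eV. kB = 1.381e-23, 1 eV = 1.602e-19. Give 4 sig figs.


Step 1: n/nQ = 8.97e+26/4.584e+29 = 0.001957
Step 2: ln(n/nQ) = -6.236
Step 3: mu = kB*T*ln(n/nQ) = 2.106e-20*-6.236 = -1.313e-19 J
Step 4: Convert to eV: -1.313e-19/1.602e-19 = -0.8199 eV

-0.8199


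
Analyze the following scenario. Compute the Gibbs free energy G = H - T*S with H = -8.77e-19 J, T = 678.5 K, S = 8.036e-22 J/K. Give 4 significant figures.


Step 1: T*S = 678.5 * 8.036e-22 = 5.452e-19 J
Step 2: G = H - T*S = -8.77e-19 - 5.452e-19
Step 3: G = -1.422e-18 J

-1.422e-18


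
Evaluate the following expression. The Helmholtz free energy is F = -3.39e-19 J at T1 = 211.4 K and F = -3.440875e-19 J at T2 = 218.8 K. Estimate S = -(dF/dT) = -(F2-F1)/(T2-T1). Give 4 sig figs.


Step 1: dF = F2 - F1 = -3.440875e-19 - (-3.39e-19) = -5.0875e-21 J
Step 2: dT = T2 - T1 = 218.8 - 211.4 = 7.4 K
Step 3: S = -dF/dT = -(-5.0875e-21)/7.4 = 6.875e-22 J/K

6.875e-22


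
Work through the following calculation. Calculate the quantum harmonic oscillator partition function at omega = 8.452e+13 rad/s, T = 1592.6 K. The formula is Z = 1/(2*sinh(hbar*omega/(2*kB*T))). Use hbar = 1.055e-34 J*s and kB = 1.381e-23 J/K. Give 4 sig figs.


Step 1: Compute x = hbar*omega/(kB*T) = 1.055e-34*8.452e+13/(1.381e-23*1592.6) = 0.4054
Step 2: x/2 = 0.2027
Step 3: sinh(x/2) = 0.2041
Step 4: Z = 1/(2*0.2041) = 2.45

2.45


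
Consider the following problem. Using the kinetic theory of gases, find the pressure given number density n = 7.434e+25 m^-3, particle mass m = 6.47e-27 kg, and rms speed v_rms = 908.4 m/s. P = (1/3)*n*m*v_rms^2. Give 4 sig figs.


Step 1: v_rms^2 = 908.4^2 = 8.252e+05
Step 2: n*m = 7.434e+25*6.47e-27 = 0.481
Step 3: P = (1/3)*0.481*8.252e+05 = 1.323e+05 Pa

1.323e+05


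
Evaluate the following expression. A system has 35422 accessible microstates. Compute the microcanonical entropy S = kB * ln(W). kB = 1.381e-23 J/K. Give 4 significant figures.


Step 1: ln(W) = ln(35422) = 10.48
Step 2: S = kB * ln(W) = 1.381e-23 * 10.48
Step 3: S = 1.447e-22 J/K

1.447e-22


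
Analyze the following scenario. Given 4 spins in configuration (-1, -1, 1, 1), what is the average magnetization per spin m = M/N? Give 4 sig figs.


Step 1: Count up spins (+1): 2, down spins (-1): 2
Step 2: Total magnetization M = 2 - 2 = 0
Step 3: m = M/N = 0/4 = 0

0


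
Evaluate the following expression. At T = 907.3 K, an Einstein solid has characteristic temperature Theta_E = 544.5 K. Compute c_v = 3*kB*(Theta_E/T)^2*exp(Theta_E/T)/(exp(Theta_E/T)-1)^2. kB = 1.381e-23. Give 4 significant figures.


Step 1: x = Theta_E/T = 544.5/907.3 = 0.6001
Step 2: x^2 = 0.3602
Step 3: exp(x) = 1.822
Step 4: c_v = 3*1.381e-23*0.3602*1.822/(1.822-1)^2 = 4.021e-23

4.021e-23


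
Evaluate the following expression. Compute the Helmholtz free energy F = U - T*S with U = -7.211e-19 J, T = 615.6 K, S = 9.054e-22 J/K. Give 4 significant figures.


Step 1: T*S = 615.6 * 9.054e-22 = 5.574e-19 J
Step 2: F = U - T*S = -7.211e-19 - 5.574e-19
Step 3: F = -1.278e-18 J

-1.278e-18


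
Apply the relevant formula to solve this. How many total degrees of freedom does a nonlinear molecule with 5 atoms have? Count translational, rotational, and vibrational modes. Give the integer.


Step 1: Translational DOF = 3
Step 2: Rotational DOF (nonlinear) = 3
Step 3: Vibrational DOF = 3*5 - 6 = 9
Step 4: Total = 3 + 3 + 9 = 15

15


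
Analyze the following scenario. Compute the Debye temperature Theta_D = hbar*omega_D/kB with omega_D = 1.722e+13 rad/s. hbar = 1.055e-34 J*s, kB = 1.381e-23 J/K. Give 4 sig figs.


Step 1: hbar*omega_D = 1.055e-34 * 1.722e+13 = 1.817e-21 J
Step 2: Theta_D = 1.817e-21 / 1.381e-23
Step 3: Theta_D = 131.6 K

131.6


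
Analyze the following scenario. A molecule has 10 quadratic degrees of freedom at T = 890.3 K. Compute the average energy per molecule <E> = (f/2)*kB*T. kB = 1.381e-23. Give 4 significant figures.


Step 1: f/2 = 10/2 = 5
Step 2: kB*T = 1.381e-23 * 890.3 = 1.23e-20
Step 3: <E> = 5 * 1.23e-20 = 6.148e-20 J

6.148e-20


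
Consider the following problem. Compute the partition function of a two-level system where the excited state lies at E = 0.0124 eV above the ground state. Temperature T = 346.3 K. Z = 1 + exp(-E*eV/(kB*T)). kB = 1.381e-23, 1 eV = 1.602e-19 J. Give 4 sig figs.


Step 1: Compute beta*E = E*eV/(kB*T) = 0.0124*1.602e-19/(1.381e-23*346.3) = 0.4154
Step 2: exp(-beta*E) = exp(-0.4154) = 0.6601
Step 3: Z = 1 + 0.6601 = 1.66

1.66


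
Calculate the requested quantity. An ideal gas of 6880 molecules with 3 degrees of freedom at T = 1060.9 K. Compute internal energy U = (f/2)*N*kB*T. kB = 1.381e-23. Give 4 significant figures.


Step 1: f/2 = 3/2 = 1.5
Step 2: N*kB*T = 6880*1.381e-23*1060.9 = 1.008e-16
Step 3: U = 1.5 * 1.008e-16 = 1.512e-16 J

1.512e-16


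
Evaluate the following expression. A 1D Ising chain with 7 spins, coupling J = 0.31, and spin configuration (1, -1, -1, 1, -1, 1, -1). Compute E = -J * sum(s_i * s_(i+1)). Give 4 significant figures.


Step 1: Nearest-neighbor products: -1, 1, -1, -1, -1, -1
Step 2: Sum of products = -4
Step 3: E = -0.31 * -4 = 1.24

1.24


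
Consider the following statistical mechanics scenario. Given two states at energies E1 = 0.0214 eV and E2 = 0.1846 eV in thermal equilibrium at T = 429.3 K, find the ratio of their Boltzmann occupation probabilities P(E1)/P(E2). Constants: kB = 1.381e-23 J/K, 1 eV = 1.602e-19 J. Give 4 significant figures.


Step 1: Compute energy difference dE = E1 - E2 = 0.0214 - 0.1846 = -0.1632 eV
Step 2: Convert to Joules: dE_J = -0.1632 * 1.602e-19 = -2.614e-20 J
Step 3: Compute exponent = -dE_J / (kB * T) = -(-2.614e-20) / (1.381e-23 * 429.3) = 4.41
Step 4: P(E1)/P(E2) = exp(4.41) = 82.26

82.26


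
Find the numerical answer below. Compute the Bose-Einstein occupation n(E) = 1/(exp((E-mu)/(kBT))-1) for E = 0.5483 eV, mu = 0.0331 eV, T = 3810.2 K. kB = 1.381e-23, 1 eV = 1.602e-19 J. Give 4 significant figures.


Step 1: (E - mu) = 0.5152 eV
Step 2: x = (E-mu)*eV/(kB*T) = 0.5152*1.602e-19/(1.381e-23*3810.2) = 1.569
Step 3: exp(x) = 4.8
Step 4: n = 1/(exp(x)-1) = 0.2632

0.2632


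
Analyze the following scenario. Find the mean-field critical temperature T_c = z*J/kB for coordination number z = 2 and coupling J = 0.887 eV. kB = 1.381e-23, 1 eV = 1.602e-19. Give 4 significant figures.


Step 1: z*J = 2*0.887 = 1.774 eV
Step 2: Convert to Joules: 1.774*1.602e-19 = 2.842e-19 J
Step 3: T_c = 2.842e-19 / 1.381e-23 = 2.058e+04 K

2.058e+04


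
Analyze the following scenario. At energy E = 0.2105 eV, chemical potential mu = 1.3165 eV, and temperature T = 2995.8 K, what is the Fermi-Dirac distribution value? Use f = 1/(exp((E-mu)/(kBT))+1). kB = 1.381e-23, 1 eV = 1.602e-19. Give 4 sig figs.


Step 1: (E - mu) = 0.2105 - 1.3165 = -1.106 eV
Step 2: Convert: (E-mu)*eV = -1.772e-19 J
Step 3: x = (E-mu)*eV/(kB*T) = -4.283
Step 4: f = 1/(exp(-4.283)+1) = 0.9864

0.9864


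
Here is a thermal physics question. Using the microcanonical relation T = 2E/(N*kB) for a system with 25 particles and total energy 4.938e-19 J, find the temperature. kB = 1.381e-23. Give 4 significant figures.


Step 1: Numerator = 2*E = 2*4.938e-19 = 9.876e-19 J
Step 2: Denominator = N*kB = 25*1.381e-23 = 3.452e-22
Step 3: T = 9.876e-19 / 3.452e-22 = 2861 K

2861


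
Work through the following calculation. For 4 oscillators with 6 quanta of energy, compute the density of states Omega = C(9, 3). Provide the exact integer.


Step 1: Use binomial coefficient C(9, 3)
Step 2: Numerator = 9! / 6!
Step 3: Denominator = 3!
Step 4: Omega = 84

84


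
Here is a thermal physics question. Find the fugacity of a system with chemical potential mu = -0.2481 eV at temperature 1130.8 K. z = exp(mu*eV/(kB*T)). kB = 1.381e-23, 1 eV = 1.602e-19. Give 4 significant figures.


Step 1: Convert mu to Joules: -0.2481*1.602e-19 = -3.975e-20 J
Step 2: kB*T = 1.381e-23*1130.8 = 1.562e-20 J
Step 3: mu/(kB*T) = -2.545
Step 4: z = exp(-2.545) = 0.07846

0.07846


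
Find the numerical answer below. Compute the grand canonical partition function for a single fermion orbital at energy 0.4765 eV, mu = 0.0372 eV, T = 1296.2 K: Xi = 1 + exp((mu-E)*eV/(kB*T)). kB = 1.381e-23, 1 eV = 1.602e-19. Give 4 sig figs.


Step 1: (mu - E) = 0.0372 - 0.4765 = -0.4393 eV
Step 2: x = (mu-E)*eV/(kB*T) = -0.4393*1.602e-19/(1.381e-23*1296.2) = -3.931
Step 3: exp(x) = 0.01961
Step 4: Xi = 1 + 0.01961 = 1.02

1.02


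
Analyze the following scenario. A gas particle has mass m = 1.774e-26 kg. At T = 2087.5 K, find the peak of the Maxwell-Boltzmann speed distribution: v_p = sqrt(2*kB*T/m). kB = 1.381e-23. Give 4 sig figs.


Step 1: Numerator = 2*kB*T = 2*1.381e-23*2087.5 = 5.766e-20
Step 2: Ratio = 5.766e-20 / 1.774e-26 = 3.25e+06
Step 3: v_p = sqrt(3.25e+06) = 1803 m/s

1803


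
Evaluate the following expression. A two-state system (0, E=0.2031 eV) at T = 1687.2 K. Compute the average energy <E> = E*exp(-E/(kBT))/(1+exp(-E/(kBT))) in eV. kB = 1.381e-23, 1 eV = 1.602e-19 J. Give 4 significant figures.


Step 1: beta*E = 0.2031*1.602e-19/(1.381e-23*1687.2) = 1.396
Step 2: exp(-beta*E) = 0.2475
Step 3: <E> = 0.2031*0.2475/(1+0.2475) = 0.04029 eV

0.04029


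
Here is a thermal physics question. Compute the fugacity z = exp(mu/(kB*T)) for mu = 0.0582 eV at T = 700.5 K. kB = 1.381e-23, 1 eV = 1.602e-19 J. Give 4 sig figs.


Step 1: Convert mu to Joules: 0.0582*1.602e-19 = 9.324e-21 J
Step 2: kB*T = 1.381e-23*700.5 = 9.674e-21 J
Step 3: mu/(kB*T) = 0.9638
Step 4: z = exp(0.9638) = 2.622

2.622


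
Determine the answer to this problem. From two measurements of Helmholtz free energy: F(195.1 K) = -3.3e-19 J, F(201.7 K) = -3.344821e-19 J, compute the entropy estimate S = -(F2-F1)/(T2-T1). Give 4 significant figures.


Step 1: dF = F2 - F1 = -3.344821e-19 - (-3.3e-19) = -4.4821e-21 J
Step 2: dT = T2 - T1 = 201.7 - 195.1 = 6.6 K
Step 3: S = -dF/dT = -(-4.4821e-21)/6.6 = 6.791e-22 J/K

6.791e-22


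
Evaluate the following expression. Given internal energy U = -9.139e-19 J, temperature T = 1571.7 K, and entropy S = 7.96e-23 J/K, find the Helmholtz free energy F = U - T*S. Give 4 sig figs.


Step 1: T*S = 1571.7 * 7.96e-23 = 1.251e-19 J
Step 2: F = U - T*S = -9.139e-19 - 1.251e-19
Step 3: F = -1.039e-18 J

-1.039e-18


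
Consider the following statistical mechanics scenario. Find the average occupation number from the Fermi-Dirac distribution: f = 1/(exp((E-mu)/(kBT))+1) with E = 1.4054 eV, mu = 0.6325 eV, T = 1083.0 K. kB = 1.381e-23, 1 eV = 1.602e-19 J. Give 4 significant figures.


Step 1: (E - mu) = 1.4054 - 0.6325 = 0.7729 eV
Step 2: Convert: (E-mu)*eV = 1.238e-19 J
Step 3: x = (E-mu)*eV/(kB*T) = 8.279
Step 4: f = 1/(exp(8.279)+1) = 0.0002538

0.0002538


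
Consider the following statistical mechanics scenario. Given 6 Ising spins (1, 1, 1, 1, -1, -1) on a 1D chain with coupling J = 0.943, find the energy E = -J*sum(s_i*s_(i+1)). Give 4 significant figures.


Step 1: Nearest-neighbor products: 1, 1, 1, -1, 1
Step 2: Sum of products = 3
Step 3: E = -0.943 * 3 = -2.829

-2.829


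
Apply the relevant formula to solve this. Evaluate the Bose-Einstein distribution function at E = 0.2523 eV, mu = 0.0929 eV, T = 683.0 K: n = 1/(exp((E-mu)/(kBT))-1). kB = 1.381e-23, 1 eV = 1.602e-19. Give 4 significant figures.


Step 1: (E - mu) = 0.1594 eV
Step 2: x = (E-mu)*eV/(kB*T) = 0.1594*1.602e-19/(1.381e-23*683.0) = 2.707
Step 3: exp(x) = 14.99
Step 4: n = 1/(exp(x)-1) = 0.07149

0.07149


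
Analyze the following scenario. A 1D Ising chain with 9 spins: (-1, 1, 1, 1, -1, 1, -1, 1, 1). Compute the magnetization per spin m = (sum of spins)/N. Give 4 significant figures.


Step 1: Count up spins (+1): 6, down spins (-1): 3
Step 2: Total magnetization M = 6 - 3 = 3
Step 3: m = M/N = 3/9 = 0.3333

0.3333


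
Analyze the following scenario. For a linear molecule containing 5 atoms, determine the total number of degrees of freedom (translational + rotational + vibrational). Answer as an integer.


Step 1: Translational DOF = 3
Step 2: Rotational DOF (linear) = 2
Step 3: Vibrational DOF = 3*5 - 5 = 10
Step 4: Total = 3 + 2 + 10 = 15

15


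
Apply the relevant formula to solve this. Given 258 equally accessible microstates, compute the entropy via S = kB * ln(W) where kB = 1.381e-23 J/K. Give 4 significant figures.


Step 1: ln(W) = ln(258) = 5.553
Step 2: S = kB * ln(W) = 1.381e-23 * 5.553
Step 3: S = 7.669e-23 J/K

7.669e-23


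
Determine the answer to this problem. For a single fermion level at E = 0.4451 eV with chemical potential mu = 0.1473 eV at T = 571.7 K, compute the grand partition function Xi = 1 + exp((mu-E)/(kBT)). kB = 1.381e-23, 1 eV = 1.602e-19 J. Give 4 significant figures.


Step 1: (mu - E) = 0.1473 - 0.4451 = -0.2978 eV
Step 2: x = (mu-E)*eV/(kB*T) = -0.2978*1.602e-19/(1.381e-23*571.7) = -6.043
Step 3: exp(x) = 0.002375
Step 4: Xi = 1 + 0.002375 = 1.002

1.002


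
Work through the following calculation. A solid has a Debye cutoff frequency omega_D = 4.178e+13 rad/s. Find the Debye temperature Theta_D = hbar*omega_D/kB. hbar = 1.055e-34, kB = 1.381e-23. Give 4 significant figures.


Step 1: hbar*omega_D = 1.055e-34 * 4.178e+13 = 4.408e-21 J
Step 2: Theta_D = 4.408e-21 / 1.381e-23
Step 3: Theta_D = 319.2 K

319.2


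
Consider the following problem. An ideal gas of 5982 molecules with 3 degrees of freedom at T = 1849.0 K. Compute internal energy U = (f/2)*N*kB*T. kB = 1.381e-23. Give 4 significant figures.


Step 1: f/2 = 3/2 = 1.5
Step 2: N*kB*T = 5982*1.381e-23*1849.0 = 1.527e-16
Step 3: U = 1.5 * 1.527e-16 = 2.291e-16 J

2.291e-16


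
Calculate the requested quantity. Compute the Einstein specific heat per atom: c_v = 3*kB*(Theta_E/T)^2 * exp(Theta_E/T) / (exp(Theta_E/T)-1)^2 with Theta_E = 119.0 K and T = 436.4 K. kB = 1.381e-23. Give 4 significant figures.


Step 1: x = Theta_E/T = 119.0/436.4 = 0.2727
Step 2: x^2 = 0.07436
Step 3: exp(x) = 1.313
Step 4: c_v = 3*1.381e-23*0.07436*1.313/(1.313-1)^2 = 4.117e-23

4.117e-23


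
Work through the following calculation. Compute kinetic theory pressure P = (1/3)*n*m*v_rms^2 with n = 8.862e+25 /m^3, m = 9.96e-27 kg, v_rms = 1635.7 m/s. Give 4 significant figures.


Step 1: v_rms^2 = 1635.7^2 = 2.676e+06
Step 2: n*m = 8.862e+25*9.96e-27 = 0.8827
Step 3: P = (1/3)*0.8827*2.676e+06 = 7.872e+05 Pa

7.872e+05


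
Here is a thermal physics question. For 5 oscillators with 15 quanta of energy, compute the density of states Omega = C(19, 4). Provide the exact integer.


Step 1: Use binomial coefficient C(19, 4)
Step 2: Numerator = 19! / 15!
Step 3: Denominator = 4!
Step 4: Omega = 3876

3876


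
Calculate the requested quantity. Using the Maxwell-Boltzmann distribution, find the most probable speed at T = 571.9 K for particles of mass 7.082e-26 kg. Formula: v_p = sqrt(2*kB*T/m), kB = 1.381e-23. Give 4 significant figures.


Step 1: Numerator = 2*kB*T = 2*1.381e-23*571.9 = 1.58e-20
Step 2: Ratio = 1.58e-20 / 7.082e-26 = 2.23e+05
Step 3: v_p = sqrt(2.23e+05) = 472.3 m/s

472.3


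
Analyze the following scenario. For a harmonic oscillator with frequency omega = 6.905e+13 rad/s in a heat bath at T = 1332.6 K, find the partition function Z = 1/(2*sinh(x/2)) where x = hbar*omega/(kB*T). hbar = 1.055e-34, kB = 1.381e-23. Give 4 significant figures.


Step 1: Compute x = hbar*omega/(kB*T) = 1.055e-34*6.905e+13/(1.381e-23*1332.6) = 0.3958
Step 2: x/2 = 0.1979
Step 3: sinh(x/2) = 0.1992
Step 4: Z = 1/(2*0.1992) = 2.51

2.51


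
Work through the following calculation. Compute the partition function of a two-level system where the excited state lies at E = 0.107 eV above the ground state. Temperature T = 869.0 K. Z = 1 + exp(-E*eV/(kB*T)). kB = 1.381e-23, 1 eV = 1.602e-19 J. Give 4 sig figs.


Step 1: Compute beta*E = E*eV/(kB*T) = 0.107*1.602e-19/(1.381e-23*869.0) = 1.428
Step 2: exp(-beta*E) = exp(-1.428) = 0.2397
Step 3: Z = 1 + 0.2397 = 1.24

1.24


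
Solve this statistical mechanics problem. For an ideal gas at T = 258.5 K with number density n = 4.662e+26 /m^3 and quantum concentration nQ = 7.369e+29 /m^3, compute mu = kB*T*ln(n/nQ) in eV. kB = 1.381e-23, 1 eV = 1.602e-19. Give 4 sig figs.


Step 1: n/nQ = 4.662e+26/7.369e+29 = 0.0006327
Step 2: ln(n/nQ) = -7.366
Step 3: mu = kB*T*ln(n/nQ) = 3.57e-21*-7.366 = -2.629e-20 J
Step 4: Convert to eV: -2.629e-20/1.602e-19 = -0.1641 eV

-0.1641


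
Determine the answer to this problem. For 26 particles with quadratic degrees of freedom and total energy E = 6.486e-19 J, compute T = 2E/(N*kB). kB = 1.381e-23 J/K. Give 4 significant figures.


Step 1: Numerator = 2*E = 2*6.486e-19 = 1.297e-18 J
Step 2: Denominator = N*kB = 26*1.381e-23 = 3.591e-22
Step 3: T = 1.297e-18 / 3.591e-22 = 3613 K

3613


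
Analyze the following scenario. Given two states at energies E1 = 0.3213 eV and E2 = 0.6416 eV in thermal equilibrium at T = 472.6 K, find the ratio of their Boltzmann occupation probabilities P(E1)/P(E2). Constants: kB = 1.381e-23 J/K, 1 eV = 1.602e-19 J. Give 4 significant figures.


Step 1: Compute energy difference dE = E1 - E2 = 0.3213 - 0.6416 = -0.3203 eV
Step 2: Convert to Joules: dE_J = -0.3203 * 1.602e-19 = -5.131e-20 J
Step 3: Compute exponent = -dE_J / (kB * T) = -(-5.131e-20) / (1.381e-23 * 472.6) = 7.862
Step 4: P(E1)/P(E2) = exp(7.862) = 2597

2597


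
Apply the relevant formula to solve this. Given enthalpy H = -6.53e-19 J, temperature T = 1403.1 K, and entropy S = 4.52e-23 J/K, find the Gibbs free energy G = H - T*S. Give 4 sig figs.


Step 1: T*S = 1403.1 * 4.52e-23 = 6.342e-20 J
Step 2: G = H - T*S = -6.53e-19 - 6.342e-20
Step 3: G = -7.164e-19 J

-7.164e-19


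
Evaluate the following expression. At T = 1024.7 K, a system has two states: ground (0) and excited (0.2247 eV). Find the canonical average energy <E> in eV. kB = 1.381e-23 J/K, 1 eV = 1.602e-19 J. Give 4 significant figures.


Step 1: beta*E = 0.2247*1.602e-19/(1.381e-23*1024.7) = 2.544
Step 2: exp(-beta*E) = 0.07857
Step 3: <E> = 0.2247*0.07857/(1+0.07857) = 0.01637 eV

0.01637


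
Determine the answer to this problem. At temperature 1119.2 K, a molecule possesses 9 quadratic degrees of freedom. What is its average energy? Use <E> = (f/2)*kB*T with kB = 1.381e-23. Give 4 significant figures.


Step 1: f/2 = 9/2 = 4.5
Step 2: kB*T = 1.381e-23 * 1119.2 = 1.546e-20
Step 3: <E> = 4.5 * 1.546e-20 = 6.955e-20 J

6.955e-20


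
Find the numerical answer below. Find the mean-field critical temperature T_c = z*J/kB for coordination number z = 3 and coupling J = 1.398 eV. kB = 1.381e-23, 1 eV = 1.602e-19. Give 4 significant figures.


Step 1: z*J = 3*1.398 = 4.194 eV
Step 2: Convert to Joules: 4.194*1.602e-19 = 6.719e-19 J
Step 3: T_c = 6.719e-19 / 1.381e-23 = 4.865e+04 K

4.865e+04


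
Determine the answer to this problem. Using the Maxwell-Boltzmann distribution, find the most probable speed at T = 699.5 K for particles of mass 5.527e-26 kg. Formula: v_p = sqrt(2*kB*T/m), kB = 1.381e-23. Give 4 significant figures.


Step 1: Numerator = 2*kB*T = 2*1.381e-23*699.5 = 1.932e-20
Step 2: Ratio = 1.932e-20 / 5.527e-26 = 3.496e+05
Step 3: v_p = sqrt(3.496e+05) = 591.2 m/s

591.2


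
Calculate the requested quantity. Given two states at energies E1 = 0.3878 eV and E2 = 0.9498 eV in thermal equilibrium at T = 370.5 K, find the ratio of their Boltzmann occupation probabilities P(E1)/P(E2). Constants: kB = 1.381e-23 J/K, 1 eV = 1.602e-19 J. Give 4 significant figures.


Step 1: Compute energy difference dE = E1 - E2 = 0.3878 - 0.9498 = -0.562 eV
Step 2: Convert to Joules: dE_J = -0.562 * 1.602e-19 = -9.003e-20 J
Step 3: Compute exponent = -dE_J / (kB * T) = -(-9.003e-20) / (1.381e-23 * 370.5) = 17.6
Step 4: P(E1)/P(E2) = exp(17.6) = 4.384e+07

4.384e+07


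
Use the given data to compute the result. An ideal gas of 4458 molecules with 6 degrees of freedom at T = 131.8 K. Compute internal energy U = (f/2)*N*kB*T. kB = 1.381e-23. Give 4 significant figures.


Step 1: f/2 = 6/2 = 3.0
Step 2: N*kB*T = 4458*1.381e-23*131.8 = 8.114e-18
Step 3: U = 3.0 * 8.114e-18 = 2.434e-17 J

2.434e-17


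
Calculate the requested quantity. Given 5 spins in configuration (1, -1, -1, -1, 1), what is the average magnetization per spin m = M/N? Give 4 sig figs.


Step 1: Count up spins (+1): 2, down spins (-1): 3
Step 2: Total magnetization M = 2 - 3 = -1
Step 3: m = M/N = -1/5 = -0.2

-0.2


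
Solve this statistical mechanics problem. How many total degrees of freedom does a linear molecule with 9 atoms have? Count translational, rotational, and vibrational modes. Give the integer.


Step 1: Translational DOF = 3
Step 2: Rotational DOF (linear) = 2
Step 3: Vibrational DOF = 3*9 - 5 = 22
Step 4: Total = 3 + 2 + 22 = 27

27


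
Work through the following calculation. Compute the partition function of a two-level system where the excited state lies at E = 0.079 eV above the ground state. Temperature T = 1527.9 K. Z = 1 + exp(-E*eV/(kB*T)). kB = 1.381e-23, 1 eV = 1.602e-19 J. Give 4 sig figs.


Step 1: Compute beta*E = E*eV/(kB*T) = 0.079*1.602e-19/(1.381e-23*1527.9) = 0.5998
Step 2: exp(-beta*E) = exp(-0.5998) = 0.5489
Step 3: Z = 1 + 0.5489 = 1.549

1.549


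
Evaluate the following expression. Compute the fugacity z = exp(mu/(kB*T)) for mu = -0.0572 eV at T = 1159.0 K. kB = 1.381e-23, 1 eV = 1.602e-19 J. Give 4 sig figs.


Step 1: Convert mu to Joules: -0.0572*1.602e-19 = -9.163e-21 J
Step 2: kB*T = 1.381e-23*1159.0 = 1.601e-20 J
Step 3: mu/(kB*T) = -0.5725
Step 4: z = exp(-0.5725) = 0.5641

0.5641


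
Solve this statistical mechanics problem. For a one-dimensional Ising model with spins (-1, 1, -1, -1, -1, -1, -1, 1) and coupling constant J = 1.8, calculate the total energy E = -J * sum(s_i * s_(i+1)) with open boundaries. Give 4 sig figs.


Step 1: Nearest-neighbor products: -1, -1, 1, 1, 1, 1, -1
Step 2: Sum of products = 1
Step 3: E = -1.8 * 1 = -1.8

-1.8


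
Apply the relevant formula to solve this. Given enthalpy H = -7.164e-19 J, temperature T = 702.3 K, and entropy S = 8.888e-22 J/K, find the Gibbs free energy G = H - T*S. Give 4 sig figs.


Step 1: T*S = 702.3 * 8.888e-22 = 6.242e-19 J
Step 2: G = H - T*S = -7.164e-19 - 6.242e-19
Step 3: G = -1.341e-18 J

-1.341e-18


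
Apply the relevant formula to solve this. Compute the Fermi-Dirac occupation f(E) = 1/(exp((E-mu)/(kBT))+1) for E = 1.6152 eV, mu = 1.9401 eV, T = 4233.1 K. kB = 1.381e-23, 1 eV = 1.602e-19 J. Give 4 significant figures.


Step 1: (E - mu) = 1.6152 - 1.9401 = -0.3249 eV
Step 2: Convert: (E-mu)*eV = -5.205e-20 J
Step 3: x = (E-mu)*eV/(kB*T) = -0.8903
Step 4: f = 1/(exp(-0.8903)+1) = 0.709

0.709


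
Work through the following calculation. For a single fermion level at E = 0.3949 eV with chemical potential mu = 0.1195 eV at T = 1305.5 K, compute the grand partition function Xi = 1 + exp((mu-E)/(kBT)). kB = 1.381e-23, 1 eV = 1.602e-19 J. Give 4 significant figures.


Step 1: (mu - E) = 0.1195 - 0.3949 = -0.2754 eV
Step 2: x = (mu-E)*eV/(kB*T) = -0.2754*1.602e-19/(1.381e-23*1305.5) = -2.447
Step 3: exp(x) = 0.08654
Step 4: Xi = 1 + 0.08654 = 1.087

1.087


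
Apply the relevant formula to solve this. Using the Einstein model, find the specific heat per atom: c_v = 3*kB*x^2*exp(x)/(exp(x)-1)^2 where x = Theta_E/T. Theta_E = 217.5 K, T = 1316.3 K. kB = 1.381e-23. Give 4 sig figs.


Step 1: x = Theta_E/T = 217.5/1316.3 = 0.1652
Step 2: x^2 = 0.0273
Step 3: exp(x) = 1.18
Step 4: c_v = 3*1.381e-23*0.0273*1.18/(1.18-1)^2 = 4.134e-23

4.134e-23


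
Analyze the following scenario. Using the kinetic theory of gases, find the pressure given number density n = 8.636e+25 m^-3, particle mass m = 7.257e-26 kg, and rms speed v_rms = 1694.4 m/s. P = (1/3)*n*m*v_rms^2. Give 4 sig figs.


Step 1: v_rms^2 = 1694.4^2 = 2.871e+06
Step 2: n*m = 8.636e+25*7.257e-26 = 6.267
Step 3: P = (1/3)*6.267*2.871e+06 = 5.998e+06 Pa

5.998e+06


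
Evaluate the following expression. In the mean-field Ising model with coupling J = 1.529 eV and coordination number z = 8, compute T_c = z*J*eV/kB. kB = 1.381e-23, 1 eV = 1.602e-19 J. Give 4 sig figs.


Step 1: z*J = 8*1.529 = 12.23 eV
Step 2: Convert to Joules: 12.23*1.602e-19 = 1.96e-18 J
Step 3: T_c = 1.96e-18 / 1.381e-23 = 1.419e+05 K

1.419e+05


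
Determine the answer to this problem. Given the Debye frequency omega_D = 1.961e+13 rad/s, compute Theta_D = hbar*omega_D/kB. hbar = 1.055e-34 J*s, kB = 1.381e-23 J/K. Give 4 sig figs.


Step 1: hbar*omega_D = 1.055e-34 * 1.961e+13 = 2.069e-21 J
Step 2: Theta_D = 2.069e-21 / 1.381e-23
Step 3: Theta_D = 149.8 K

149.8


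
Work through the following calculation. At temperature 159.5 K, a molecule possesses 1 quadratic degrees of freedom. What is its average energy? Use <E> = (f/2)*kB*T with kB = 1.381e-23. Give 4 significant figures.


Step 1: f/2 = 1/2 = 0.5
Step 2: kB*T = 1.381e-23 * 159.5 = 2.203e-21
Step 3: <E> = 0.5 * 2.203e-21 = 1.101e-21 J

1.101e-21


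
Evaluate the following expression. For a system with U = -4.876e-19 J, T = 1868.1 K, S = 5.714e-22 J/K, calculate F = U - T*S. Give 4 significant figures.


Step 1: T*S = 1868.1 * 5.714e-22 = 1.067e-18 J
Step 2: F = U - T*S = -4.876e-19 - 1.067e-18
Step 3: F = -1.555e-18 J

-1.555e-18


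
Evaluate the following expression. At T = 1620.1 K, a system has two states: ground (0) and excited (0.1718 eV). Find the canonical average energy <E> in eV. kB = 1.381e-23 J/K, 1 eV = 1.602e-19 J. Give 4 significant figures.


Step 1: beta*E = 0.1718*1.602e-19/(1.381e-23*1620.1) = 1.23
Step 2: exp(-beta*E) = 0.2923
Step 3: <E> = 0.1718*0.2923/(1+0.2923) = 0.03885 eV

0.03885


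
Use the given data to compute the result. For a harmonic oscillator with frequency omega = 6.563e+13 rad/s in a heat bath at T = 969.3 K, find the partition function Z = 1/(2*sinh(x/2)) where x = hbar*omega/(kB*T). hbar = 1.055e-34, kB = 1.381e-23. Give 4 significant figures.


Step 1: Compute x = hbar*omega/(kB*T) = 1.055e-34*6.563e+13/(1.381e-23*969.3) = 0.5173
Step 2: x/2 = 0.2586
Step 3: sinh(x/2) = 0.2615
Step 4: Z = 1/(2*0.2615) = 1.912

1.912


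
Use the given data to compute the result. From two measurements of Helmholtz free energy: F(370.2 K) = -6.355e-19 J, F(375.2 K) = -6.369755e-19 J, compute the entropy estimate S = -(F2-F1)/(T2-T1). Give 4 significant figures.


Step 1: dF = F2 - F1 = -6.369755e-19 - (-6.355e-19) = -1.4755e-21 J
Step 2: dT = T2 - T1 = 375.2 - 370.2 = 5 K
Step 3: S = -dF/dT = -(-1.4755e-21)/5 = 2.951e-22 J/K

2.951e-22


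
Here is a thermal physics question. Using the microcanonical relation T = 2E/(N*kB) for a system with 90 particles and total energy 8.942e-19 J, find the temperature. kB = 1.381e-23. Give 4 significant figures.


Step 1: Numerator = 2*E = 2*8.942e-19 = 1.788e-18 J
Step 2: Denominator = N*kB = 90*1.381e-23 = 1.243e-21
Step 3: T = 1.788e-18 / 1.243e-21 = 1439 K

1439


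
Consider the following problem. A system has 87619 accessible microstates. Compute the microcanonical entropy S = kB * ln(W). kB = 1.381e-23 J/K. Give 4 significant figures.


Step 1: ln(W) = ln(87619) = 11.38
Step 2: S = kB * ln(W) = 1.381e-23 * 11.38
Step 3: S = 1.572e-22 J/K

1.572e-22


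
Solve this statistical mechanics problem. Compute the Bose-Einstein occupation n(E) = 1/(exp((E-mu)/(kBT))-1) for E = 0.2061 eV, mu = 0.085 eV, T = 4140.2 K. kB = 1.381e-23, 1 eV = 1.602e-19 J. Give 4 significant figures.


Step 1: (E - mu) = 0.1211 eV
Step 2: x = (E-mu)*eV/(kB*T) = 0.1211*1.602e-19/(1.381e-23*4140.2) = 0.3393
Step 3: exp(x) = 1.404
Step 4: n = 1/(exp(x)-1) = 2.475

2.475


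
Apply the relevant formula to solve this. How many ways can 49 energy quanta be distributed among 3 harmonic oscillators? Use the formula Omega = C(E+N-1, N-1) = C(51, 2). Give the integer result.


Step 1: Use binomial coefficient C(51, 2)
Step 2: Numerator = 51! / 49!
Step 3: Denominator = 2!
Step 4: Omega = 1275

1275


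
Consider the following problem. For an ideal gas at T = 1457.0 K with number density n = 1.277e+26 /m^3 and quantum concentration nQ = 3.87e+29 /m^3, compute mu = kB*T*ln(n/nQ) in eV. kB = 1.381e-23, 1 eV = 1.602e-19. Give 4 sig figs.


Step 1: n/nQ = 1.277e+26/3.87e+29 = 0.00033
Step 2: ln(n/nQ) = -8.016
Step 3: mu = kB*T*ln(n/nQ) = 2.012e-20*-8.016 = -1.613e-19 J
Step 4: Convert to eV: -1.613e-19/1.602e-19 = -1.007 eV

-1.007


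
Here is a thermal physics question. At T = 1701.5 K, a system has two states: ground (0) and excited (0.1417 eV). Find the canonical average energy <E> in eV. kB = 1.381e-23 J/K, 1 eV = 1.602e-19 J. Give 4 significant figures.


Step 1: beta*E = 0.1417*1.602e-19/(1.381e-23*1701.5) = 0.9661
Step 2: exp(-beta*E) = 0.3806
Step 3: <E> = 0.1417*0.3806/(1+0.3806) = 0.03906 eV

0.03906


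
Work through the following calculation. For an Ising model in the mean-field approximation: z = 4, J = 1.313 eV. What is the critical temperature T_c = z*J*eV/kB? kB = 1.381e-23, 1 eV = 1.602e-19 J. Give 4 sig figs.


Step 1: z*J = 4*1.313 = 5.252 eV
Step 2: Convert to Joules: 5.252*1.602e-19 = 8.414e-19 J
Step 3: T_c = 8.414e-19 / 1.381e-23 = 6.092e+04 K

6.092e+04


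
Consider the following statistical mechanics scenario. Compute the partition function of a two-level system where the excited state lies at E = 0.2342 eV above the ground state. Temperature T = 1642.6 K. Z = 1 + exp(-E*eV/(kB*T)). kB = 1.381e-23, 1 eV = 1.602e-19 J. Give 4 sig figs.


Step 1: Compute beta*E = E*eV/(kB*T) = 0.2342*1.602e-19/(1.381e-23*1642.6) = 1.654
Step 2: exp(-beta*E) = exp(-1.654) = 0.1913
Step 3: Z = 1 + 0.1913 = 1.191

1.191


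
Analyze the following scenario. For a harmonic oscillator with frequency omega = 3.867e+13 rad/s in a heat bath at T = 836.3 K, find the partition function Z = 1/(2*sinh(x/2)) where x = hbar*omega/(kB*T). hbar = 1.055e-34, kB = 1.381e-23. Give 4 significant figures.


Step 1: Compute x = hbar*omega/(kB*T) = 1.055e-34*3.867e+13/(1.381e-23*836.3) = 0.3532
Step 2: x/2 = 0.1766
Step 3: sinh(x/2) = 0.1775
Step 4: Z = 1/(2*0.1775) = 2.816

2.816


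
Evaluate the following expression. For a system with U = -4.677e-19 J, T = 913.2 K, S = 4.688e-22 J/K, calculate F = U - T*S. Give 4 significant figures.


Step 1: T*S = 913.2 * 4.688e-22 = 4.281e-19 J
Step 2: F = U - T*S = -4.677e-19 - 4.281e-19
Step 3: F = -8.958e-19 J

-8.958e-19


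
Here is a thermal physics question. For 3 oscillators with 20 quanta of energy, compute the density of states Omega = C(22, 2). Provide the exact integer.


Step 1: Use binomial coefficient C(22, 2)
Step 2: Numerator = 22! / 20!
Step 3: Denominator = 2!
Step 4: Omega = 231

231


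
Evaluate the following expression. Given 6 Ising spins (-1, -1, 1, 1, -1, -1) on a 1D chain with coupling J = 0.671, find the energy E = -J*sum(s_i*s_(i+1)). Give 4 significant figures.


Step 1: Nearest-neighbor products: 1, -1, 1, -1, 1
Step 2: Sum of products = 1
Step 3: E = -0.671 * 1 = -0.671

-0.671


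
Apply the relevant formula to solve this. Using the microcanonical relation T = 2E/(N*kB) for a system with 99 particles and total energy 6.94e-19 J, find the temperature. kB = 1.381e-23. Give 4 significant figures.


Step 1: Numerator = 2*E = 2*6.94e-19 = 1.388e-18 J
Step 2: Denominator = N*kB = 99*1.381e-23 = 1.367e-21
Step 3: T = 1.388e-18 / 1.367e-21 = 1015 K

1015


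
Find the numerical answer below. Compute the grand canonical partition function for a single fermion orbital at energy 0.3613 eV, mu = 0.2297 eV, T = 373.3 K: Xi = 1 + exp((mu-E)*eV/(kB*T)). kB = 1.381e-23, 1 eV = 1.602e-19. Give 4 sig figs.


Step 1: (mu - E) = 0.2297 - 0.3613 = -0.1316 eV
Step 2: x = (mu-E)*eV/(kB*T) = -0.1316*1.602e-19/(1.381e-23*373.3) = -4.089
Step 3: exp(x) = 0.01675
Step 4: Xi = 1 + 0.01675 = 1.017

1.017


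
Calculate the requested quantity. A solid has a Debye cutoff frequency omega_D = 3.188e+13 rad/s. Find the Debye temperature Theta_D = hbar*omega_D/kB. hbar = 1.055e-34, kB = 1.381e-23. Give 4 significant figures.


Step 1: hbar*omega_D = 1.055e-34 * 3.188e+13 = 3.363e-21 J
Step 2: Theta_D = 3.363e-21 / 1.381e-23
Step 3: Theta_D = 243.5 K

243.5


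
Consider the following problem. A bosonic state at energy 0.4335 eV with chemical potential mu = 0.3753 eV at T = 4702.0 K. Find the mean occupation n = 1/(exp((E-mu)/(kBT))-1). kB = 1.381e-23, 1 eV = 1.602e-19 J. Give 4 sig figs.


Step 1: (E - mu) = 0.0582 eV
Step 2: x = (E-mu)*eV/(kB*T) = 0.0582*1.602e-19/(1.381e-23*4702.0) = 0.1436
Step 3: exp(x) = 1.154
Step 4: n = 1/(exp(x)-1) = 6.476

6.476
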